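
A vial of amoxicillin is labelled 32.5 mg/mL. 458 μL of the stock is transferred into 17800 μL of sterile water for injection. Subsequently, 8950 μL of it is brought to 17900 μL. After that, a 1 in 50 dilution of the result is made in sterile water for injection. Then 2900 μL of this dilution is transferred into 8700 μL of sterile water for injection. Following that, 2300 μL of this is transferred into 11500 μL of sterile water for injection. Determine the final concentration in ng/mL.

Overall dilution factor = 39.86 × 2 × 50 × 4 × 6 = 9.57 × 10⁴.
32.5 mg/mL / 9.57 × 10⁴ = 3.40 × 10⁻⁴ mg/mL = 340 ng/mL.

340 ng/mL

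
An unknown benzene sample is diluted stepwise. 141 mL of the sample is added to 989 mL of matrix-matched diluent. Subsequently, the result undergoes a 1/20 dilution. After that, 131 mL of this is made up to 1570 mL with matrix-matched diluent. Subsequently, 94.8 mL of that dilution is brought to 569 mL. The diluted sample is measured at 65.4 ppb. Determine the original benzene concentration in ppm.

Overall dilution factor = 8.014 × 20 × 11.98 × 6.002 = 1.15 × 10⁴.
Original = 65.4 ppb × 1.15 × 10⁴ = 7.54 × 10⁵ ppb = 754 ppm.

754 ppm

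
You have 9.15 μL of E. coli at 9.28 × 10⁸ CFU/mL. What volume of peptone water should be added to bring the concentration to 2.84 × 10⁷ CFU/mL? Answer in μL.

290 μL

V₂ = C₁V₁/C₂ = 9.28 × 10⁸ × 9.15 / 2.84 × 10⁷ = 299 μL.
Diluent to add = V₂ − V₁ = 299 − 9.15 = 290 μL.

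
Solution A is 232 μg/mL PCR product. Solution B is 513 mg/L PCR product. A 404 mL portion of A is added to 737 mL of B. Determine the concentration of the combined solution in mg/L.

C_B = 513 mg/L = 513 μg/mL.
C_mix = (C_A·V_A + C_B·V_B)/(V_A + V_B) = (232×404 + 513×737) / 1141 = 414 μg/mL = 414 mg/L.

414 mg/L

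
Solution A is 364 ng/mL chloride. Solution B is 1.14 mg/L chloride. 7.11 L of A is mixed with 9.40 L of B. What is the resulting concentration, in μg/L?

806 μg/L

C_B = 1.14 mg/L = 1140 ng/mL.
C_mix = (C_A·V_A + C_B·V_B)/(V_A + V_B) = (364×7.11 + 1140×9.40) / 16.51 = 806 ng/mL = 806 μg/L.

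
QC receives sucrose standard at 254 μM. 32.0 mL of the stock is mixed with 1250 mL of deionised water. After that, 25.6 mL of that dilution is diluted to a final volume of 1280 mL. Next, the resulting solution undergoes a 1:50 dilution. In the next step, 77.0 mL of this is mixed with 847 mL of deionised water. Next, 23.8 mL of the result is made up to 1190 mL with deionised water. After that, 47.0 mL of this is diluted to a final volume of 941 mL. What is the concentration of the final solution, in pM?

Overall dilution factor = 40.06 × 50 × 50 × 12 × 50 × 20.02 = 1.20 × 10⁹.
254 μM / 1.20 × 10⁹ = 2.11 × 10⁻⁷ μM = 0.211 pM.

0.211 pM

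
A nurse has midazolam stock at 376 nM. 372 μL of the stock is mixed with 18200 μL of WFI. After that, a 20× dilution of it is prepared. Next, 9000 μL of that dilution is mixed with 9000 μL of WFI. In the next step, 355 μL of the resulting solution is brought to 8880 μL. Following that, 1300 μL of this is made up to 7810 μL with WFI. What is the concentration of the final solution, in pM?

1.25 pM

Overall dilution factor = 49.92 × 20 × 2 × 25.01 × 6.008 = 3.00 × 10⁵.
376 nM / 3.00 × 10⁵ = 1.25 × 10⁻³ nM = 1.25 pM.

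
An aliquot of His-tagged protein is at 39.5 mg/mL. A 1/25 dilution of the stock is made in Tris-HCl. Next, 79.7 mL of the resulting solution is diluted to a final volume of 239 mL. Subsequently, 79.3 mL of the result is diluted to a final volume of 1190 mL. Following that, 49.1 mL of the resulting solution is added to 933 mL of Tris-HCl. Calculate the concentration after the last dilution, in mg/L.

Overall dilution factor = 25 × 2.999 × 15.01 × 20.00 = 2.25 × 10⁴.
39.5 mg/mL / 2.25 × 10⁴ = 1.76 × 10⁻³ mg/mL = 1.76 mg/L.

1.76 mg/L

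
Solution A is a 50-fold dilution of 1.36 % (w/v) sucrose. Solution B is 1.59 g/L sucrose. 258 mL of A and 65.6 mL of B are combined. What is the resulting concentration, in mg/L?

C_A = 1.36 % (w/v) / 50 = 0.0272 % (w/v).
C_B = 1.59 g/L = 0.159 % (w/v).
C_mix = (C_A·V_A + C_B·V_B)/(V_A + V_B) = (0.0272×258 + 0.159×65.6) / 323.6 = 0.0539 % (w/v) = 539 mg/L.

539 mg/L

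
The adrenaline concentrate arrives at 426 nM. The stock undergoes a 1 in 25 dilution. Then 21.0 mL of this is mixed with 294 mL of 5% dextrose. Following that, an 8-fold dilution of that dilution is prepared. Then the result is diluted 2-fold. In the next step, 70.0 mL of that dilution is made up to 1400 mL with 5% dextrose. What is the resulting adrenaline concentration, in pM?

Overall dilution factor = 25 × 15 × 8 × 2 × 20 = 1.20 × 10⁵.
426 nM / 1.20 × 10⁵ = 3.55 × 10⁻³ nM = 3.55 pM.

3.55 pM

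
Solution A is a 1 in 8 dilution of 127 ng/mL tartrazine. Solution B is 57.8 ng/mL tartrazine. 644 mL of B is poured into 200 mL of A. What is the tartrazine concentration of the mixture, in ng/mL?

47.9 ng/mL

C_A = 127 ng/mL / 8 = 15.9 ng/mL.
C_mix = (C_A·V_A + C_B·V_B)/(V_A + V_B) = (15.9×200 + 57.8×644) / 844.0 = 47.9 ng/mL.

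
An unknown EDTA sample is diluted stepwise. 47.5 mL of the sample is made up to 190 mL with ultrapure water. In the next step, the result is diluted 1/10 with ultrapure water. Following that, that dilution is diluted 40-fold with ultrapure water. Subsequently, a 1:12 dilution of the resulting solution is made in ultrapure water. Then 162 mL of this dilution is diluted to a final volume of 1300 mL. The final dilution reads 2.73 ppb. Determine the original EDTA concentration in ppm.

Overall dilution factor = 4 × 10 × 40 × 12 × 8.025 = 1.54 × 10⁵.
Original = 2.73 ppb × 1.54 × 10⁵ = 4.21 × 10⁵ ppb = 421 ppm.

421 ppm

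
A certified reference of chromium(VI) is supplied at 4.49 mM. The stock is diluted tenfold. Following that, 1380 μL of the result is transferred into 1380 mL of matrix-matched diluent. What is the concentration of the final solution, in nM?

449 nM

Overall dilution factor = 10 × 1001 = 1.00 × 10⁴.
4.49 mM / 1.00 × 10⁴ = 4.49 × 10⁻⁴ mM = 449 nM.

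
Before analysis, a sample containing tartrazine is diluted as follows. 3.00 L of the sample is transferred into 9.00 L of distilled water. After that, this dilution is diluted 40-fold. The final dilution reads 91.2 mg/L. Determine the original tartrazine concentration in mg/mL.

14.6 mg/mL

Overall dilution factor = 4 × 40 = 160.
Original = 91.2 mg/L × 160 = 1.46 × 10⁴ mg/L = 14.6 mg/mL.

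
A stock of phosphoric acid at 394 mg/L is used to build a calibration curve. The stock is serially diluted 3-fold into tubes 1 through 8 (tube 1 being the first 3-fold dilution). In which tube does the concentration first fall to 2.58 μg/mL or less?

Tube n has concentration 394 mg/L / 3ⁿ.
Need 3ⁿ ≥ 394 mg/L / 2.58 μg/mL = 153, so n ≥ 4.58.
First such tube: n = 5.

tube 5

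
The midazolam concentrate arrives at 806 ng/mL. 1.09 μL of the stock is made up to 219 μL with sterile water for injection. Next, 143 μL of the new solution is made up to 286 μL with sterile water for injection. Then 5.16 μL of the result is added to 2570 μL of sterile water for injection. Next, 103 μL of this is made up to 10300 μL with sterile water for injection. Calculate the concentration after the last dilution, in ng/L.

0.0402 ng/L

Overall dilution factor = 200.9 × 2 × 499.1 × 100 = 2.01 × 10⁷.
806 ng/mL / 2.01 × 10⁷ = 4.02 × 10⁻⁵ ng/mL = 0.0402 ng/L.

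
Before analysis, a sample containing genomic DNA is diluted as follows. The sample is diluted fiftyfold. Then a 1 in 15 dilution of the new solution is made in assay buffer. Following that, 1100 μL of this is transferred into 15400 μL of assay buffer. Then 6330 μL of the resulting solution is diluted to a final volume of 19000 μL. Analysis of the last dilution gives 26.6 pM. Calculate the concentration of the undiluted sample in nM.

Overall dilution factor = 50 × 15 × 15 × 3.002 = 3.38 × 10⁴.
Original = 26.6 pM × 3.38 × 10⁴ = 8.98 × 10⁵ pM = 898 nM.

898 nM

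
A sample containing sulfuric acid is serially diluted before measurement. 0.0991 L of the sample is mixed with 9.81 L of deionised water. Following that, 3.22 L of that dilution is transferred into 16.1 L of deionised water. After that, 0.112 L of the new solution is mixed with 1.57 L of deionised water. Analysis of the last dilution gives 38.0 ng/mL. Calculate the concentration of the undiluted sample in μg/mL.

Overall dilution factor = 99.99 × 6 × 15.02 = 9010.
Original = 38.0 ng/mL × 9010 = 3.42 × 10⁵ ng/mL = 342 μg/mL.

342 μg/mL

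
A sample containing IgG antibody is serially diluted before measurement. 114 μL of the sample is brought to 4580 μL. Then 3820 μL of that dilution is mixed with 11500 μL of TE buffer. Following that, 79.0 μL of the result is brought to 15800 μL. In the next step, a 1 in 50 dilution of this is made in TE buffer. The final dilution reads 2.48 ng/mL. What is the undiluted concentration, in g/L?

Overall dilution factor = 40.18 × 4.010 × 200 × 50 = 1.61 × 10⁶.
Original = 2.48 ng/mL × 1.61 × 10⁶ = 4.00 × 10⁶ ng/mL = 4.00 g/L.

4.00 g/L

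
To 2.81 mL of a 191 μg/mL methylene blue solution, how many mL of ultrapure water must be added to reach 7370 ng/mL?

70.0 mL

7370 ng/mL = 7.37 μg/mL.
V₂ = C₁V₁/C₂ = 191 × 2.81 / 7.37 = 72.8 mL.
Diluent to add = V₂ − V₁ = 72.8 − 2.81 = 70.0 mL.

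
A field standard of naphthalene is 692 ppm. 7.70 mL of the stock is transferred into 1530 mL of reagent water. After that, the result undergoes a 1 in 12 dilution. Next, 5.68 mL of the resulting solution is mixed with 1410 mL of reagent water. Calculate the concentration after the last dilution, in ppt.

Overall dilution factor = 199.7 × 12 × 249.2 = 5.97 × 10⁵.
692 ppm / 5.97 × 10⁵ = 1.16 × 10⁻³ ppm = 1160 ppt.

1160 ppt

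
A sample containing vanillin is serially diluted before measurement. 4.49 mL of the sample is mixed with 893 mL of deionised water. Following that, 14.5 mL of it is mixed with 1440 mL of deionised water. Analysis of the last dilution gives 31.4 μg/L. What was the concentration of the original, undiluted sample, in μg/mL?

Overall dilution factor = 199.9 × 100.3 = 2.01 × 10⁴.
Original = 31.4 μg/L × 2.01 × 10⁴ = 6.30 × 10⁵ μg/L = 630 μg/mL.

630 μg/mL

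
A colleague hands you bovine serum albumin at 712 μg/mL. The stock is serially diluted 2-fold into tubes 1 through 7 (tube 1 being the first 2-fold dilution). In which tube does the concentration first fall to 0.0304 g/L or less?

Tube n has concentration 712 μg/mL / 2ⁿ.
Need 2ⁿ ≥ 712 μg/mL / 0.0304 g/L = 23.4, so n ≥ 4.55.
First such tube: n = 5.

tube 5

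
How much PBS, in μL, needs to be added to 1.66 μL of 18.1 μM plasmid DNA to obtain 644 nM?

644 nM = 0.644 μM.
V₂ = C₁V₁/C₂ = 18.1 × 1.66 / 0.644 = 46.7 μL.
Diluent to add = V₂ − V₁ = 46.7 − 1.66 = 45.0 μL.

45.0 μL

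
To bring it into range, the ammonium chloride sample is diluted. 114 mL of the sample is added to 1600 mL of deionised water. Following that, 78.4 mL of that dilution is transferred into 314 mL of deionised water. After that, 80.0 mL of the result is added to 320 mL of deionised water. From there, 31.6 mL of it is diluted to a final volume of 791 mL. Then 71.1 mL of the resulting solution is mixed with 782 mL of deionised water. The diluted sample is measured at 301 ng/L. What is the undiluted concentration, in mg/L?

34.0 mg/L

Overall dilution factor = 15.04 × 5.005 × 5 × 25.03 × 12.00 = 1.13 × 10⁵.
Original = 301 ng/L × 1.13 × 10⁵ = 3.40 × 10⁷ ng/L = 34.0 mg/L.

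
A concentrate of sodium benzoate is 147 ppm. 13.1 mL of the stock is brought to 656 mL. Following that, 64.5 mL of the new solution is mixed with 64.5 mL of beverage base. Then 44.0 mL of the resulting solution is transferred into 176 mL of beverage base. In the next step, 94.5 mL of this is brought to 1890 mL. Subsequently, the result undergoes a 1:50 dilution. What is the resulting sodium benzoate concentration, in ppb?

Overall dilution factor = 50.08 × 2 × 5 × 20 × 50 = 5.01 × 10⁵.
147 ppm / 5.01 × 10⁵ = 2.94 × 10⁻⁴ ppm = 0.294 ppb.

0.294 ppb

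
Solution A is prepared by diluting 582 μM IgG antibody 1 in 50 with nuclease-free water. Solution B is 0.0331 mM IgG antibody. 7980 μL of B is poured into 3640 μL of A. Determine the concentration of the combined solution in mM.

0.0264 mM

C_A = 582 μM / 50 = 11.6 μM.
C_B = 0.0331 mM = 33.1 μM.
C_mix = (C_A·V_A + C_B·V_B)/(V_A + V_B) = (11.6×3640 + 33.1×7980) / 11620 = 26.4 μM = 0.0264 mM.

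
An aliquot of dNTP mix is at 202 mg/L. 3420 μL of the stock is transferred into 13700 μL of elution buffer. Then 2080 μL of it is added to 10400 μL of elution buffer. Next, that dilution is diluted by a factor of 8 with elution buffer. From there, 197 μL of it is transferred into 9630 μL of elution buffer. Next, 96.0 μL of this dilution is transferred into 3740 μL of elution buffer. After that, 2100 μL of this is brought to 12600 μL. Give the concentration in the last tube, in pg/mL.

Overall dilution factor = 5.006 × 6 × 8 × 49.88 × 39.96 × 6 = 2.87 × 10⁶.
202 mg/L / 2.87 × 10⁶ = 7.03 × 10⁻⁵ mg/L = 70.3 pg/mL.

70.3 pg/mL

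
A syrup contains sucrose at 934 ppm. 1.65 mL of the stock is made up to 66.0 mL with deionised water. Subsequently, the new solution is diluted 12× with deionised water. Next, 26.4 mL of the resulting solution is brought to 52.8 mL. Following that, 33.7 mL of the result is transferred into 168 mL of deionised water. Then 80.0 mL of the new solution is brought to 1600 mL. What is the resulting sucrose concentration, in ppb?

Overall dilution factor = 40 × 12 × 2 × 5.985 × 20 = 1.15 × 10⁵.
934 ppm / 1.15 × 10⁵ = 8.13 × 10⁻³ ppm = 8.13 ppb.

8.13 ppb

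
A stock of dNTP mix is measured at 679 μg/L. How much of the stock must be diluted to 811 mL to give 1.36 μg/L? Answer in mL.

1.62 mL

V₁ = C₂V₂/C₁ = 1.36 × 811 / 679 = 1.62 mL.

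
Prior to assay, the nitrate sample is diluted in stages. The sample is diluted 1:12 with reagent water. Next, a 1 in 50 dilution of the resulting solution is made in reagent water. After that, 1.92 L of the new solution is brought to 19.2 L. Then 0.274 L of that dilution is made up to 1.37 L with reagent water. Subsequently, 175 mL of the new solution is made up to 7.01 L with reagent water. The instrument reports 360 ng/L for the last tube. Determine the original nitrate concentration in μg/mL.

Overall dilution factor = 12 × 50 × 10 × 5 × 40.06 = 1.20 × 10⁶.
Original = 360 ng/L × 1.20 × 10⁶ = 4.33 × 10⁸ ng/L = 433 μg/mL.

433 μg/mL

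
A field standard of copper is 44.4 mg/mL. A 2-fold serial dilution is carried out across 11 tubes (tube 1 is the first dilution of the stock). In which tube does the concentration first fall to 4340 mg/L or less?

tube 4

Tube n has concentration 44.4 mg/mL / 2ⁿ.
Need 2ⁿ ≥ 44.4 mg/mL / 4340 mg/L = 10.2, so n ≥ 3.35.
First such tube: n = 4.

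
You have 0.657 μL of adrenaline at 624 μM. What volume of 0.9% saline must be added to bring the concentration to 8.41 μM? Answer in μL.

48.1 μL

V₂ = C₁V₁/C₂ = 624 × 0.657 / 8.41 = 48.7 μL.
Diluent to add = V₂ − V₁ = 48.7 − 0.657 = 48.1 μL.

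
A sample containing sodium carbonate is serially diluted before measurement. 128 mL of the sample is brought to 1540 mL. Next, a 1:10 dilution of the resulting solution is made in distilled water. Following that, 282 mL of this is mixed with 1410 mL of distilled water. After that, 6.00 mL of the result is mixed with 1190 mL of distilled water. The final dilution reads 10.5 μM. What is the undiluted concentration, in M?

Overall dilution factor = 12.03 × 10 × 6 × 199.3 = 1.44 × 10⁵.
Original = 10.5 μM × 1.44 × 10⁵ = 1.51 × 10⁶ μM = 1.51 M.

1.51 M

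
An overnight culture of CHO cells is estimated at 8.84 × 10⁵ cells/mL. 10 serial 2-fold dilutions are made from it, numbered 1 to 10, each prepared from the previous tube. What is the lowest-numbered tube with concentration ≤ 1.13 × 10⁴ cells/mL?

Tube n has concentration 8.84 × 10⁵ cells/mL / 2ⁿ.
Need 2ⁿ ≥ 8.84 × 10⁵ cells/mL / 1.13 × 10⁴ cells/mL = 78.2, so n ≥ 6.29.
First such tube: n = 7.

tube 7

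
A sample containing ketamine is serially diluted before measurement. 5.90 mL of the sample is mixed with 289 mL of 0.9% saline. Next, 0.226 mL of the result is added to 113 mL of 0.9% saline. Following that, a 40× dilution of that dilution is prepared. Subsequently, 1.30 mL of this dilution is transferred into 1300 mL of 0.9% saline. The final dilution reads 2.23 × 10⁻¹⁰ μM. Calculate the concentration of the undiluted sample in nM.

Overall dilution factor = 49.98 × 501 × 40 × 1001 = 1.00 × 10⁹.
Original = 2.23 × 10⁻¹⁰ μM × 1.00 × 10⁹ = 0.224 μM = 224 nM.

224 nM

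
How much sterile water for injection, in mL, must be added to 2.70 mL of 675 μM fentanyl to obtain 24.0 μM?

73.2 mL

V₂ = C₁V₁/C₂ = 675 × 2.70 / 24.0 = 75.9 mL.
Diluent to add = V₂ − V₁ = 75.9 − 2.70 = 73.2 mL.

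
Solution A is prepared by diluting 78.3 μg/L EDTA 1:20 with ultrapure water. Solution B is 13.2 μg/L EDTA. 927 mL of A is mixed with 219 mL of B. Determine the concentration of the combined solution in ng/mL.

5.69 ng/mL

C_A = 78.3 μg/L / 20 = 3.92 μg/L.
C_mix = (C_A·V_A + C_B·V_B)/(V_A + V_B) = (3.92×927 + 13.2×219) / 1146 = 5.69 μg/L = 5.69 ng/mL.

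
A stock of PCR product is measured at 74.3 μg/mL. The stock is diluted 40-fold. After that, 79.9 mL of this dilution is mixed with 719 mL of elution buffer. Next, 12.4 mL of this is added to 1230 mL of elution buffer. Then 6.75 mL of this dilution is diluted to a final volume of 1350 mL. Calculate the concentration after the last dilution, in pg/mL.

Overall dilution factor = 40 × 9.999 × 100.2 × 200 = 8.01 × 10⁶.
74.3 μg/mL / 8.01 × 10⁶ = 9.27 × 10⁻⁶ μg/mL = 9.27 pg/mL.

9.27 pg/mL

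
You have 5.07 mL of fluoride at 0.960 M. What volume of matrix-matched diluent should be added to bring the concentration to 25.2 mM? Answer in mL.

25.2 mM = 0.0252 M.
V₂ = C₁V₁/C₂ = 0.960 × 5.07 / 0.0252 = 193 mL.
Diluent to add = V₂ − V₁ = 193 − 5.07 = 188 mL.

188 mL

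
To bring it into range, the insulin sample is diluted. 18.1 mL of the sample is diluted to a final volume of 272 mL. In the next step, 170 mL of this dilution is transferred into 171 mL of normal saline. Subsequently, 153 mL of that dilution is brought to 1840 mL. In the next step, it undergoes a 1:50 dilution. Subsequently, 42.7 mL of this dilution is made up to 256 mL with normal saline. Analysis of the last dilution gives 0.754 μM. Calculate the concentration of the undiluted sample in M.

Overall dilution factor = 15.03 × 2.006 × 12.03 × 50 × 5.995 = 1.09 × 10⁵.
Original = 0.754 μM × 1.09 × 10⁵ = 8.19 × 10⁴ μM = 0.0819 M.

0.0819 M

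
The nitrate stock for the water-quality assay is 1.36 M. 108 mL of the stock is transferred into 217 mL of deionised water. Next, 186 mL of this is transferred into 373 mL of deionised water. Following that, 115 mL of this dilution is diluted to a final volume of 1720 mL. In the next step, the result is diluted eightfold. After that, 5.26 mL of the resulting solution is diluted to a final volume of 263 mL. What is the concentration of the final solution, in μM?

25.1 μM

Overall dilution factor = 3.009 × 3.005 × 14.96 × 8 × 50 = 5.41 × 10⁴.
1.36 M / 5.41 × 10⁴ = 2.51 × 10⁻⁵ M = 25.1 μM.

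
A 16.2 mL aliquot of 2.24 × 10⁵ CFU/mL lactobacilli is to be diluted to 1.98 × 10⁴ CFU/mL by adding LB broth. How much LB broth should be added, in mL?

V₂ = C₁V₁/C₂ = 2.24 × 10⁵ × 16.2 / 1.98 × 10⁴ = 183 mL.
Diluent to add = V₂ − V₁ = 183 − 16.2 = 167 mL.

167 mL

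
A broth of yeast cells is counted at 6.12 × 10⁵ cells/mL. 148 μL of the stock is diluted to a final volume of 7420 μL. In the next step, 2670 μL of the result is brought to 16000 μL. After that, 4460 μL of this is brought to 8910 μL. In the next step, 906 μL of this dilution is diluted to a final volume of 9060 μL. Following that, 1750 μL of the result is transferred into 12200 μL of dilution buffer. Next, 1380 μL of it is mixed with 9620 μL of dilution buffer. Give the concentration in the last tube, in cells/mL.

1.60 cells/mL

Overall dilution factor = 50.14 × 5.993 × 1.998 × 10 × 7.971 × 7.971 = 3.81 × 10⁵.
6.12 × 10⁵ cells/mL / 3.81 × 10⁵ = 1.60 cells/mL.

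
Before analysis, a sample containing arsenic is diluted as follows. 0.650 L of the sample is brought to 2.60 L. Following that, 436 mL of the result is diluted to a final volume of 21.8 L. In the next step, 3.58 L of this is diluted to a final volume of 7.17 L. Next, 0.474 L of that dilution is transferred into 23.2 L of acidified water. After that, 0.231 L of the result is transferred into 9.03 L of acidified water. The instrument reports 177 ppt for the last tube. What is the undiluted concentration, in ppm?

142 ppm

Overall dilution factor = 4 × 50 × 2.003 × 49.95 × 40.09 = 8.02 × 10⁵.
Original = 177 ppt × 8.02 × 10⁵ = 1.42 × 10⁸ ppt = 142 ppm.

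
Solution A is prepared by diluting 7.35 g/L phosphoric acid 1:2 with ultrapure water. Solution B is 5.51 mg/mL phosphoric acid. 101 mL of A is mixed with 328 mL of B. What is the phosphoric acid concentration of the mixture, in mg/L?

C_A = 7.35 g/L / 2 = 3.67 g/L.
C_B = 5.51 mg/mL = 5.51 g/L.
C_mix = (C_A·V_A + C_B·V_B)/(V_A + V_B) = (3.67×101 + 5.51×328) / 429.0 = 5.08 g/L = 5080 mg/L.

5080 mg/L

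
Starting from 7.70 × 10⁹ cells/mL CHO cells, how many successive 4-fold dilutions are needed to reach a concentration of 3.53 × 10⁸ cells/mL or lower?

3

Need 4ⁿ ≥ 21.8, so n ≥ log(21.8)/log(4) = 2.22.
Minimum whole steps: n = 3.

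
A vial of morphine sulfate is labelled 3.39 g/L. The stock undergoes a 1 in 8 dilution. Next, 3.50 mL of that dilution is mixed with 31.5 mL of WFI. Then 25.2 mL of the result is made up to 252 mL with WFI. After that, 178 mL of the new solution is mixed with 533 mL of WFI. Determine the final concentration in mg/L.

Overall dilution factor = 8 × 10 × 10 × 3.994 = 3196.
3.39 g/L / 3196 = 1.06 × 10⁻³ g/L = 1.06 mg/L.

1.06 mg/L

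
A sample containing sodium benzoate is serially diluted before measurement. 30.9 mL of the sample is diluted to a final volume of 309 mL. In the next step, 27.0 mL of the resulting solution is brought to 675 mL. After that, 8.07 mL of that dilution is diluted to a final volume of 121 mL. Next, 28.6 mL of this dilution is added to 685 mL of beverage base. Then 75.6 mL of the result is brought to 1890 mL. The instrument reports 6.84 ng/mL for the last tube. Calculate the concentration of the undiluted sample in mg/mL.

Overall dilution factor = 10 × 25 × 14.99 × 24.95 × 25 = 2.34 × 10⁶.
Original = 6.84 ng/mL × 2.34 × 10⁶ = 1.60 × 10⁷ ng/mL = 16.0 mg/mL.

16.0 mg/mL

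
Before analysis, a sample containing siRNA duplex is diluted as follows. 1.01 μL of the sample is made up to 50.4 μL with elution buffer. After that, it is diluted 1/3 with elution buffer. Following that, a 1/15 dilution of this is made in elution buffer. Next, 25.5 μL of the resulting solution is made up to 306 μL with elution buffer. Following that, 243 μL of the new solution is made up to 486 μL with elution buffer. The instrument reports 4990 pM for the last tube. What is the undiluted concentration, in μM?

269 μM

Overall dilution factor = 49.90 × 3 × 15 × 12 × 2 = 5.39 × 10⁴.
Original = 4990 pM × 5.39 × 10⁴ = 2.69 × 10⁸ pM = 269 μM.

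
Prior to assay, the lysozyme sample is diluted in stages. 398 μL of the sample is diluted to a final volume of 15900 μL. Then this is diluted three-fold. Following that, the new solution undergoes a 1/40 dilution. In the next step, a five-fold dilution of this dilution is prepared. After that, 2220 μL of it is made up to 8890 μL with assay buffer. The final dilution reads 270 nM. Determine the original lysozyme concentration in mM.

25.9 mM

Overall dilution factor = 39.95 × 3 × 40 × 5 × 4.005 = 9.60 × 10⁴.
Original = 270 nM × 9.60 × 10⁴ = 2.59 × 10⁷ nM = 25.9 mM.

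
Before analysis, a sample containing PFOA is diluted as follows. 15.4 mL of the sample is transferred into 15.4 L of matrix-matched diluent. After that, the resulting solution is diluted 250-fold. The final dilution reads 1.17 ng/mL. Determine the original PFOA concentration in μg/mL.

293 μg/mL

Overall dilution factor = 1001 × 250 = 2.50 × 10⁵.
Original = 1.17 ng/mL × 2.50 × 10⁵ = 2.93 × 10⁵ ng/mL = 293 μg/mL.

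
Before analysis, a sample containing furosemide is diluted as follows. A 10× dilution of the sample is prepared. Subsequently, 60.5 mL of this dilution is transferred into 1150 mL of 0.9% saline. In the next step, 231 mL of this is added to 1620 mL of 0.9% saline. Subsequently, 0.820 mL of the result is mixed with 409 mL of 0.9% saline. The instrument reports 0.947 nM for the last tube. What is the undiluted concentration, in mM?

Overall dilution factor = 10 × 20.01 × 8.013 × 499.8 = 8.01 × 10⁵.
Original = 0.947 nM × 8.01 × 10⁵ = 7.59 × 10⁵ nM = 0.759 mM.

0.759 mM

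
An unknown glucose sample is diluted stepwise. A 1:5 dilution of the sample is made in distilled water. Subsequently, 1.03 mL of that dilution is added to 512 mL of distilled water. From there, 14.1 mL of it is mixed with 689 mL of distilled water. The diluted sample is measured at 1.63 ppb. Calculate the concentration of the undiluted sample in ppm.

Overall dilution factor = 5 × 498.1 × 49.87 = 1.24 × 10⁵.
Original = 1.63 ppb × 1.24 × 10⁵ = 2.02 × 10⁵ ppb = 202 ppm.

202 ppm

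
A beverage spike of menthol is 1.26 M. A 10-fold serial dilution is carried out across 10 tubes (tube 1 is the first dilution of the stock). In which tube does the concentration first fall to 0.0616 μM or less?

Tube n has concentration 1.26 M / 10ⁿ.
Need 10ⁿ ≥ 1.26 M / 0.0616 μM = 2.05 × 10⁷, so n ≥ 7.31.
First such tube: n = 8.

tube 8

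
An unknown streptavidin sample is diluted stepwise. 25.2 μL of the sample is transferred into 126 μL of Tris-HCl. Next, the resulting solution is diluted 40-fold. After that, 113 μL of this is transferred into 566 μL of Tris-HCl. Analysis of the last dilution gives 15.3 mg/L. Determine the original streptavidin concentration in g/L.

Overall dilution factor = 6 × 40 × 6.009 = 1442.
Original = 15.3 mg/L × 1442 = 2.21 × 10⁴ mg/L = 22.1 g/L.

22.1 g/L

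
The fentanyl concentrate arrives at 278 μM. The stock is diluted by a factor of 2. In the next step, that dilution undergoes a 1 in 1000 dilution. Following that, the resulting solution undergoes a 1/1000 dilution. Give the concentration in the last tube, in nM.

Overall dilution factor = 2 × 1000 × 1000 = 2.00 × 10⁶.
278 μM / 2.00 × 10⁶ = 1.39 × 10⁻⁴ μM = 0.139 nM.

0.139 nM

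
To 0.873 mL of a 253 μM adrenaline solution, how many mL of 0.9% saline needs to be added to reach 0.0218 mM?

0.0218 mM = 21.8 μM.
V₂ = C₁V₁/C₂ = 253 × 0.873 / 21.8 = 10.1 mL.
Diluent to add = V₂ − V₁ = 10.1 − 0.873 = 9.26 mL.

9.26 mL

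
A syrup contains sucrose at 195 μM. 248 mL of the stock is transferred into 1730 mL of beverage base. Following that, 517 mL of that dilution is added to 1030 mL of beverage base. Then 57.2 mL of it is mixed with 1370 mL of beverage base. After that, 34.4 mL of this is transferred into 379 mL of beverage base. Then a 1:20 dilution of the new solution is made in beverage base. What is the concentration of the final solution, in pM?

1360 pM

Overall dilution factor = 7.976 × 2.992 × 24.95 × 12.02 × 20 = 1.43 × 10⁵.
195 μM / 1.43 × 10⁵ = 1.36 × 10⁻³ μM = 1360 pM.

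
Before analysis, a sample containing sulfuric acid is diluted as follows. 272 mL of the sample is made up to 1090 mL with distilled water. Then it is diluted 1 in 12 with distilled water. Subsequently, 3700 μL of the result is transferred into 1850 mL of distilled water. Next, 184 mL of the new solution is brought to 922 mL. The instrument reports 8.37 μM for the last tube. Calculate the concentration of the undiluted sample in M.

Overall dilution factor = 4.007 × 12 × 501 × 5.011 = 1.21 × 10⁵.
Original = 8.37 μM × 1.21 × 10⁵ = 1.01 × 10⁶ μM = 1.01 M.

1.01 M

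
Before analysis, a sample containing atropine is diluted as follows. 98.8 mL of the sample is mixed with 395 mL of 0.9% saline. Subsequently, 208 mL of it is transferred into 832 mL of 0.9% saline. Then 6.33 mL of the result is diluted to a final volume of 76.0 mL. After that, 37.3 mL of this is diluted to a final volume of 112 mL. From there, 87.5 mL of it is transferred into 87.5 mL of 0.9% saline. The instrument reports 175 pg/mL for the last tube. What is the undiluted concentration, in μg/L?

315 μg/L

Overall dilution factor = 4.998 × 5 × 12.01 × 3.003 × 2 = 1802.
Original = 175 pg/mL × 1802 = 3.15 × 10⁵ pg/mL = 315 μg/L.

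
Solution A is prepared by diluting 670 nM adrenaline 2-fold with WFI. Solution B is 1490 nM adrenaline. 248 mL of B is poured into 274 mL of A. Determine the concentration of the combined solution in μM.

C_A = 670 nM / 2 = 335 nM.
C_mix = (C_A·V_A + C_B·V_B)/(V_A + V_B) = (335×274 + 1490×248) / 522.0 = 884 nM = 0.884 μM.

0.884 μM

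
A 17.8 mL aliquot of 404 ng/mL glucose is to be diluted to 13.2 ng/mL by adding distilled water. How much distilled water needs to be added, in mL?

V₂ = C₁V₁/C₂ = 404 × 17.8 / 13.2 = 545 mL.
Diluent to add = V₂ − V₁ = 545 − 17.8 = 527 mL.

527 mL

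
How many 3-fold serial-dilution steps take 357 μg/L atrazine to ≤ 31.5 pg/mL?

Need 3ⁿ ≥ 1.13 × 10⁴, so n ≥ log(1.13 × 10⁴)/log(3) = 8.50.
Minimum whole steps: n = 9.

9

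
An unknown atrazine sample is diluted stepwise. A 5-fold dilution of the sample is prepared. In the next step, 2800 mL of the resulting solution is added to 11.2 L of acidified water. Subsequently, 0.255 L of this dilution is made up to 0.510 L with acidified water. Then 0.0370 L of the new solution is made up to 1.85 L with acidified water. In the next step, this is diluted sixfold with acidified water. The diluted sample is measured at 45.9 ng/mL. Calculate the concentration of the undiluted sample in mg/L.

688 mg/L

Overall dilution factor = 5 × 5 × 2 × 50 × 6 = 1.50 × 10⁴.
Original = 45.9 ng/mL × 1.50 × 10⁴ = 6.88 × 10⁵ ng/mL = 688 mg/L.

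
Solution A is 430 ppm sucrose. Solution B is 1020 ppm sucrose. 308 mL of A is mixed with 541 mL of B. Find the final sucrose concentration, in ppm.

806 ppm

C_mix = (C_A·V_A + C_B·V_B)/(V_A + V_B) = (430×308 + 1020×541) / 849.0 = 806 ppm.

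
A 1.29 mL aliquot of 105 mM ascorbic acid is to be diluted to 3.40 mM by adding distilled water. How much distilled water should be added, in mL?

V₂ = C₁V₁/C₂ = 105 × 1.29 / 3.40 = 39.8 mL.
Diluent to add = V₂ − V₁ = 39.8 − 1.29 = 38.5 mL.

38.5 mL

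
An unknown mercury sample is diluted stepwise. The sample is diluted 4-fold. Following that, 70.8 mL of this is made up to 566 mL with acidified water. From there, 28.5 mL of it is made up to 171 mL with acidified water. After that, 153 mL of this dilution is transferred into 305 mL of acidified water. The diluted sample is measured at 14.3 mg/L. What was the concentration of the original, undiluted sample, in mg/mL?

Overall dilution factor = 4 × 7.994 × 6 × 2.993 = 574.
Original = 14.3 mg/L × 574 = 8213 mg/L = 8.21 mg/mL.

8.21 mg/mL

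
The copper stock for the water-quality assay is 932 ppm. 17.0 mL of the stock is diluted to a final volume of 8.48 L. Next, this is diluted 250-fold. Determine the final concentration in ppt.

7470 ppt

Overall dilution factor = 498.8 × 250 = 1.25 × 10⁵.
932 ppm / 1.25 × 10⁵ = 7.47 × 10⁻³ ppm = 7470 ppt.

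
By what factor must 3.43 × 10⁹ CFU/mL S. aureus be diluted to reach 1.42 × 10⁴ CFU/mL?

2.42 × 10⁵

Factor = C₀/C_target = 3.43 × 10⁹ CFU/mL / 1.42 × 10⁴ CFU/mL = 2.42 × 10⁵.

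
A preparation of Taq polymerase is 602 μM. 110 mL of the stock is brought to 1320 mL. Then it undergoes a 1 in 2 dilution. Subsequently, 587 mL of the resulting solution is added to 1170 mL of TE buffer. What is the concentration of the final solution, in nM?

8380 nM

Overall dilution factor = 12 × 2 × 2.993 = 71.8.
602 μM / 71.8 = 8.38 μM = 8380 nM.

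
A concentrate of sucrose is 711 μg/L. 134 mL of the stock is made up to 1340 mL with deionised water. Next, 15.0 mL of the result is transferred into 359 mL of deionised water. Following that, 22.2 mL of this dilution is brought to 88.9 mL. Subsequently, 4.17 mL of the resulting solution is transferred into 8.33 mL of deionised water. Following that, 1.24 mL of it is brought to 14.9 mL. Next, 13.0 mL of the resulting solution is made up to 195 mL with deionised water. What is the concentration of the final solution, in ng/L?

1.32 ng/L

Overall dilution factor = 10 × 24.93 × 4.005 × 2.998 × 12.02 × 15 = 5.39 × 10⁵.
711 μg/L / 5.39 × 10⁵ = 1.32 × 10⁻³ μg/L = 1.32 ng/L.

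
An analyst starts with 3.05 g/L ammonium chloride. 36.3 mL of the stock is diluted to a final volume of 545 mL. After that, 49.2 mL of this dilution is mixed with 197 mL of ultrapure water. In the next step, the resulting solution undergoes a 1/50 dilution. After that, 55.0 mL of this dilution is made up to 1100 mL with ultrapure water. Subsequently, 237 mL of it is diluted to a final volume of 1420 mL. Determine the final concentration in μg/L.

Overall dilution factor = 15.01 × 5.004 × 50 × 20 × 5.992 = 4.50 × 10⁵.
3.05 g/L / 4.50 × 10⁵ = 6.78 × 10⁻⁶ g/L = 6.78 μg/L.

6.78 μg/L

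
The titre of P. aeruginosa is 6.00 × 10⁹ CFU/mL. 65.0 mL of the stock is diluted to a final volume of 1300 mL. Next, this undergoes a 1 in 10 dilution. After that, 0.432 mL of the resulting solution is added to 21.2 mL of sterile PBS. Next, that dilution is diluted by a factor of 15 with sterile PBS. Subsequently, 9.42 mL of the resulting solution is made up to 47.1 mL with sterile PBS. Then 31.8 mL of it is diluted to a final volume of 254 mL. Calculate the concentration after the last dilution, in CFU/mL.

Overall dilution factor = 20 × 10 × 50.07 × 15 × 5 × 7.987 = 6.00 × 10⁶.
6.00 × 10⁹ CFU/mL / 6.00 × 10⁶ = 1000 CFU/mL.

1000 CFU/mL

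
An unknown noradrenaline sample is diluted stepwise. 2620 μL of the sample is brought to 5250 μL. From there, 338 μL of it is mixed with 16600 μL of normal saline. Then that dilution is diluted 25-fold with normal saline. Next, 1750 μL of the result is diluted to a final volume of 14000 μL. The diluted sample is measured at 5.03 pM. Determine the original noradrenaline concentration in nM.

Overall dilution factor = 2.004 × 50.11 × 25 × 8 = 2.01 × 10⁴.
Original = 5.03 pM × 2.01 × 10⁴ = 1.01 × 10⁵ pM = 101 nM.

101 nM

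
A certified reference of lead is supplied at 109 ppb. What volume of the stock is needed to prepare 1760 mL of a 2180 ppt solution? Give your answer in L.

0.0352 L

2180 ppt = 2.18 ppb.
V₁ = C₂V₂/C₁ = 2.18 × 1760 / 109 = 35.2 mL = 0.0352 L.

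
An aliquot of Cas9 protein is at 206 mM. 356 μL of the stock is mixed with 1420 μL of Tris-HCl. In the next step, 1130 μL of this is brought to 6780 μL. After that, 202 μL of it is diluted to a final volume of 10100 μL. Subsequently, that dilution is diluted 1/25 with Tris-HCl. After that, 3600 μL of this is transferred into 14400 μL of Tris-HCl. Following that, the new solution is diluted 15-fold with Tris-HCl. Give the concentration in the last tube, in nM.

Overall dilution factor = 4.989 × 6 × 50 × 25 × 5 × 15 = 2.81 × 10⁶.
206 mM / 2.81 × 10⁶ = 7.34 × 10⁻⁵ mM = 73.4 nM.

73.4 nM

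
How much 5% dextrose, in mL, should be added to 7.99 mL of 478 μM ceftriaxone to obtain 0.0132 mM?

281 mL

0.0132 mM = 13.2 μM.
V₂ = C₁V₁/C₂ = 478 × 7.99 / 13.2 = 289 mL.
Diluent to add = V₂ − V₁ = 289 − 7.99 = 281 mL.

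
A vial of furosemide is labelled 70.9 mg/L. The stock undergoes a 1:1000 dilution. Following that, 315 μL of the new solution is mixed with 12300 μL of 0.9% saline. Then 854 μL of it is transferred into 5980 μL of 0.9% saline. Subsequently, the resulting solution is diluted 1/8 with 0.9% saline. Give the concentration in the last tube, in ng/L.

Overall dilution factor = 1000 × 40.05 × 8.002 × 8 = 2.56 × 10⁶.
70.9 mg/L / 2.56 × 10⁶ = 2.77 × 10⁻⁵ mg/L = 27.7 ng/L.

27.7 ng/L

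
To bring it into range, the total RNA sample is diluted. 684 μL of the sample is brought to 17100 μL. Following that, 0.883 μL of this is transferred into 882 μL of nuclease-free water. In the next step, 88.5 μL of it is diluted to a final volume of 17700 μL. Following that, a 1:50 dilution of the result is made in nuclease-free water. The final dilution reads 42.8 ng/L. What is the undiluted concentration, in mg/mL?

10.7 mg/mL

Overall dilution factor = 25 × 999.9 × 200 × 50 = 2.50 × 10⁸.
Original = 42.8 ng/L × 2.50 × 10⁸ = 1.07 × 10¹⁰ ng/L = 10.7 mg/mL.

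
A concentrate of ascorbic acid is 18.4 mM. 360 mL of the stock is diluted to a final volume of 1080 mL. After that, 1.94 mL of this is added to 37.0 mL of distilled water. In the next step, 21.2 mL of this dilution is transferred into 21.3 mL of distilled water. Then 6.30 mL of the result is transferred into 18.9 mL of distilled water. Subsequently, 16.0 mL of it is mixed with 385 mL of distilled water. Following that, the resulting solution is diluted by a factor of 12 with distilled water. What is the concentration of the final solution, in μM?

0.127 μM

Overall dilution factor = 3 × 20.07 × 2.005 × 4 × 25.06 × 12 = 1.45 × 10⁵.
18.4 mM / 1.45 × 10⁵ = 1.27 × 10⁻⁴ mM = 0.127 μM.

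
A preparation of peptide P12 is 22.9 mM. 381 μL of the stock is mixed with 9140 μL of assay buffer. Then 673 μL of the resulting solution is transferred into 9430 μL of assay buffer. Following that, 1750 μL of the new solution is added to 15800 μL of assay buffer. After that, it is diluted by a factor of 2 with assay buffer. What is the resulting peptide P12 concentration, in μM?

3.04 μM

Overall dilution factor = 24.99 × 15.01 × 10.03 × 2 = 7524.
22.9 mM / 7524 = 3.04 × 10⁻³ mM = 3.04 μM.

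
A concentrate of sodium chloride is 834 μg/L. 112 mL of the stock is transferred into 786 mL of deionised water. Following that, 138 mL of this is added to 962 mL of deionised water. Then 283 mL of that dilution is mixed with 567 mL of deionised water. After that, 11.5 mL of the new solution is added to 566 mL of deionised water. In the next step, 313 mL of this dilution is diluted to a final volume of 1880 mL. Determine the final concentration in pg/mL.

14.4 pg/mL

Overall dilution factor = 8.018 × 7.971 × 3.004 × 50.22 × 6.006 = 5.79 × 10⁴.
834 μg/L / 5.79 × 10⁴ = 0.0144 μg/L = 14.4 pg/mL.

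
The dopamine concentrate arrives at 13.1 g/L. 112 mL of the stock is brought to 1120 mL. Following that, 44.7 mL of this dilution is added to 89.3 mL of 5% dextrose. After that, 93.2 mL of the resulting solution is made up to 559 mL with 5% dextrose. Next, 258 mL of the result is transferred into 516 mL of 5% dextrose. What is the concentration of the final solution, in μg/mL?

Overall dilution factor = 10 × 2.998 × 5.998 × 3 = 539.
13.1 g/L / 539 = 0.0243 g/L = 24.3 μg/mL.

24.3 μg/mL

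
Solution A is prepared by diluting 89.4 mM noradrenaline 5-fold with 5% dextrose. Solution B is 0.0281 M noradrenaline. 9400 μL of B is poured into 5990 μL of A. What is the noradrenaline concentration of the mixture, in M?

0.0241 M

C_A = 89.4 mM / 5 = 17.9 mM.
C_B = 0.0281 M = 28.1 mM.
C_mix = (C_A·V_A + C_B·V_B)/(V_A + V_B) = (17.9×5990 + 28.1×9400) / 15390 = 24.1 mM = 0.0241 M.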